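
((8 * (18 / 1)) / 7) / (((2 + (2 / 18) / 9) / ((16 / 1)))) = 186624 / 1141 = 163.56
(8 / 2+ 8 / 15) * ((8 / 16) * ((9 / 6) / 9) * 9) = 17 / 5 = 3.40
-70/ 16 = -35/ 8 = -4.38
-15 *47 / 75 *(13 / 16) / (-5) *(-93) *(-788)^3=1737732119916 / 25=69509284796.64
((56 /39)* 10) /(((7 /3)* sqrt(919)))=80* sqrt(919) /11947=0.20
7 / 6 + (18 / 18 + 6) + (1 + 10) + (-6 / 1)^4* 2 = 15667 / 6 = 2611.17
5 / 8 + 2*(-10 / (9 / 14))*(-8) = 17965 / 72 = 249.51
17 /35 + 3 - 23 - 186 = -7193 /35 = -205.51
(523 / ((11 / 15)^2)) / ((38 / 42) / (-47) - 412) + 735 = 36050428680 / 49206223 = 732.64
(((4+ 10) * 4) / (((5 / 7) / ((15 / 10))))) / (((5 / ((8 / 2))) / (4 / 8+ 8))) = 19992 / 25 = 799.68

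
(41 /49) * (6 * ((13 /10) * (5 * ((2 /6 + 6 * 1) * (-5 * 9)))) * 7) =-455715 /7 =-65102.14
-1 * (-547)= 547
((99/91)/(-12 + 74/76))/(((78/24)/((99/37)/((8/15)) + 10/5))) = -3906837/18340049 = -0.21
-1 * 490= -490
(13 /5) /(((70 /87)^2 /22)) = 1082367 /12250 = 88.36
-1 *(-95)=95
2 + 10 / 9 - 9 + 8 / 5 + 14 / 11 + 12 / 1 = 4447 / 495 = 8.98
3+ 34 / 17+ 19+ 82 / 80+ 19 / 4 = 1191 / 40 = 29.78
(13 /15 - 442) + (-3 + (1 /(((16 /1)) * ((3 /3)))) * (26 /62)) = -3304157 /7440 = -444.11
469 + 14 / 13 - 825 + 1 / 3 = -354.59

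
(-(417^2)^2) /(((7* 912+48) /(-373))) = 1753505029.81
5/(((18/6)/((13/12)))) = 65/36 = 1.81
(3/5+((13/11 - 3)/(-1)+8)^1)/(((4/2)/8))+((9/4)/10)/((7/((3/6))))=256803/6160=41.69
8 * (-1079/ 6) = -4316/ 3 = -1438.67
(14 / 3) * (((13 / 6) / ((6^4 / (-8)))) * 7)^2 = 57967 / 1417176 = 0.04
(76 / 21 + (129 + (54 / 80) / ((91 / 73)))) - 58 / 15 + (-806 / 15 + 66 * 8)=6590881 / 10920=603.56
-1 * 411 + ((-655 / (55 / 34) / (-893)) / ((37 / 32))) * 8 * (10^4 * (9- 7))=22655101639 / 363451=62333.30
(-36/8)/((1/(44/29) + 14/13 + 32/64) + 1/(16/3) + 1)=-3432/2611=-1.31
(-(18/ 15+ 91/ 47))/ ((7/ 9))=-6633/ 1645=-4.03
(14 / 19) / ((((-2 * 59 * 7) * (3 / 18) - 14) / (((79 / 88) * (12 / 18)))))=-79 / 27170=-0.00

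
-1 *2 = -2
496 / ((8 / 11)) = 682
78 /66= 13 /11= 1.18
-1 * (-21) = 21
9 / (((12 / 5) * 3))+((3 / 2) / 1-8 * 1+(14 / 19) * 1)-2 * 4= -951 / 76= -12.51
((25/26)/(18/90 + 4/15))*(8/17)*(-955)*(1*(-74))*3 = 318015000/1547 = 205568.84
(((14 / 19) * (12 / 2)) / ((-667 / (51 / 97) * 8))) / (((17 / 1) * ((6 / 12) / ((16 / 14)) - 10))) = 56 / 20897777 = 0.00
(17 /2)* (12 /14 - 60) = -3519 /7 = -502.71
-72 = -72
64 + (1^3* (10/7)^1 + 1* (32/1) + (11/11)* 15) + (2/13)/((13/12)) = 133171/1183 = 112.57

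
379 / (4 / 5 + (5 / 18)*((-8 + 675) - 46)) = 3790 / 1733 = 2.19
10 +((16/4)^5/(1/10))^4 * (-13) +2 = -142936511610879988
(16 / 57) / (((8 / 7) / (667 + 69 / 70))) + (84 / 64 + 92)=61771 / 240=257.38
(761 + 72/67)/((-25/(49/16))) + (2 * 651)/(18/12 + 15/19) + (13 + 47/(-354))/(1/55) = 162743259697/137564400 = 1183.03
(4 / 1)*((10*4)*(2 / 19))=320 / 19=16.84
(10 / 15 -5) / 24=-13 / 72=-0.18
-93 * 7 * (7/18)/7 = -36.17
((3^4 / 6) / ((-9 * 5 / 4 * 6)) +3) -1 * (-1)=19 / 5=3.80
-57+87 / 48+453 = 6365 / 16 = 397.81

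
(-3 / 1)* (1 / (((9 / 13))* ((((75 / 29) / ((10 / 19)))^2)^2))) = -0.01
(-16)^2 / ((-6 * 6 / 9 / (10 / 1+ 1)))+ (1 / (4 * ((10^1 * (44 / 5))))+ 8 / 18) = -2228855 / 3168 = -703.55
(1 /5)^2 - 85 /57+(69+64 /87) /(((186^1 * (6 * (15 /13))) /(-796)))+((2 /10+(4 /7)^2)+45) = 1639808839 /1694862225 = 0.97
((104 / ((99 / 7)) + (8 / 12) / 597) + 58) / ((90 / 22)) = 429184 / 26865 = 15.98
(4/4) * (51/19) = 51/19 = 2.68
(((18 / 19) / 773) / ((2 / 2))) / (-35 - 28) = -2 / 102809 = -0.00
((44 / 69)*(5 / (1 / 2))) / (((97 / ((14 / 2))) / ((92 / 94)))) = 6160 / 13677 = 0.45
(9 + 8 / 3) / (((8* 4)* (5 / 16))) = 7 / 6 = 1.17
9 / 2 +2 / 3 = 31 / 6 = 5.17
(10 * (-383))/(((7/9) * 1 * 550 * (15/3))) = -3447/1925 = -1.79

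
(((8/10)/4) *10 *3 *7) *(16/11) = 672/11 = 61.09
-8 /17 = -0.47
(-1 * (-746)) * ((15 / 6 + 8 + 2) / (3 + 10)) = 9325 / 13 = 717.31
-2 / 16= -1 / 8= -0.12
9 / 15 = 3 / 5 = 0.60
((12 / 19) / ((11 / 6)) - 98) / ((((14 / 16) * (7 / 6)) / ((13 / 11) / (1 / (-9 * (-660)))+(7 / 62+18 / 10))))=-213256056624 / 317471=-671733.97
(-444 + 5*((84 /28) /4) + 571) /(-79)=-1.66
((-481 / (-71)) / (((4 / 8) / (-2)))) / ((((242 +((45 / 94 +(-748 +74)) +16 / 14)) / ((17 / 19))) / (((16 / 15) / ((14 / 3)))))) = 24596416 / 1910109805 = 0.01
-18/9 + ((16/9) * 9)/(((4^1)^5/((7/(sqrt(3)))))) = -2 + 7 * sqrt(3)/192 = -1.94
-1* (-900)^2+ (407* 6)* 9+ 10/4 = -1576039/2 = -788019.50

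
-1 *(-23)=23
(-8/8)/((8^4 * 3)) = -1/12288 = -0.00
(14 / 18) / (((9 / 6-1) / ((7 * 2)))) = 196 / 9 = 21.78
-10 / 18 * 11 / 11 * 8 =-4.44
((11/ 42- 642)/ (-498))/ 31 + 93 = 60327781/ 648396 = 93.04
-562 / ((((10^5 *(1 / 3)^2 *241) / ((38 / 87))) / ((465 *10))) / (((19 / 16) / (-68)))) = 28302039 / 3802016000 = 0.01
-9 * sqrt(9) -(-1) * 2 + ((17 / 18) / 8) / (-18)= -64817 / 2592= -25.01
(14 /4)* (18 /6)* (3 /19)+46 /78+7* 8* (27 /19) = 121267 /1482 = 81.83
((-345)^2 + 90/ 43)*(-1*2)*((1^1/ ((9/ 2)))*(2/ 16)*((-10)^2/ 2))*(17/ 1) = -241691125/ 43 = -5620723.84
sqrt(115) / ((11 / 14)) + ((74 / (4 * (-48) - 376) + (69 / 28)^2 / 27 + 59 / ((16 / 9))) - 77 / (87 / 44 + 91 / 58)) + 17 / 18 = 14183448199 / 1133458200 + 14 * sqrt(115) / 11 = 26.16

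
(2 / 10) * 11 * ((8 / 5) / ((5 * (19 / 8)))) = 704 / 2375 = 0.30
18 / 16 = 9 / 8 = 1.12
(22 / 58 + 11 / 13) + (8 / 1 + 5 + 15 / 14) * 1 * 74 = 2751187 / 2639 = 1042.51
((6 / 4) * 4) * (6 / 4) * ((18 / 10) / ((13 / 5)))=81 / 13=6.23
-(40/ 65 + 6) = -86/ 13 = -6.62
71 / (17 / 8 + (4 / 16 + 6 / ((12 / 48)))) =568 / 211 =2.69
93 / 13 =7.15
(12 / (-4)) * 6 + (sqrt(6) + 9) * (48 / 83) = -1062 / 83 + 48 * sqrt(6) / 83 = -11.38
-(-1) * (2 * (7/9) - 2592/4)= -5818/9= -646.44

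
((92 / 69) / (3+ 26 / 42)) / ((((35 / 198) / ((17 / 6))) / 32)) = 17952 / 95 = 188.97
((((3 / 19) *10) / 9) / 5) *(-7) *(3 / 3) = -14 / 57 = -0.25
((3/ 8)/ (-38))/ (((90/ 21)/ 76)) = -7/ 40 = -0.18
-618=-618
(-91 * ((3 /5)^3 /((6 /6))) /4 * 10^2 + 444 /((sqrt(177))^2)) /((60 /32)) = -1153784 /4425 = -260.74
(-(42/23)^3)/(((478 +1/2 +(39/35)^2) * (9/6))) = -40336800/4766896763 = -0.01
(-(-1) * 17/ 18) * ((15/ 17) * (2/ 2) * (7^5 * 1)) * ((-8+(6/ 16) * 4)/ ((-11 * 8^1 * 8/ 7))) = 7647185/ 8448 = 905.21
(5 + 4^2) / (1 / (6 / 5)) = 126 / 5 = 25.20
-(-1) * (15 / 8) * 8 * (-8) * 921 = -110520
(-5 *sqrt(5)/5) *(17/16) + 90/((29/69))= 211.76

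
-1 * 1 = -1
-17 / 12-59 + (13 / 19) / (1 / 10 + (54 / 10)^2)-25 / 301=-867427375 / 14343252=-60.48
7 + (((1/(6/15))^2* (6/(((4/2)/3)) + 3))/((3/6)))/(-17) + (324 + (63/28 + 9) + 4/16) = 11345/34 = 333.68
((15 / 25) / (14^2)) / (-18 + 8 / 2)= -3 / 13720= -0.00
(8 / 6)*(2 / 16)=1 / 6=0.17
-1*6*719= -4314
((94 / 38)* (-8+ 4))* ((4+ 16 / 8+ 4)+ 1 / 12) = -5687 / 57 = -99.77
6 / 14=0.43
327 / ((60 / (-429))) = -46761 / 20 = -2338.05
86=86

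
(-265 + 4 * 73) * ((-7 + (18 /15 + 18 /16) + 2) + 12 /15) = -405 /8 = -50.62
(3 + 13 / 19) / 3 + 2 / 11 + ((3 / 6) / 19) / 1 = 1.44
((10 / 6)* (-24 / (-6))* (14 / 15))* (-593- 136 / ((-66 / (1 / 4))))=-1094912 / 297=-3686.57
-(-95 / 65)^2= -361 / 169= -2.14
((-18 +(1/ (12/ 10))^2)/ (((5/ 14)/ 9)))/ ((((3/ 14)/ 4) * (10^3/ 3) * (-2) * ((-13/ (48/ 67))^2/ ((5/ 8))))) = 2197944/ 94830125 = 0.02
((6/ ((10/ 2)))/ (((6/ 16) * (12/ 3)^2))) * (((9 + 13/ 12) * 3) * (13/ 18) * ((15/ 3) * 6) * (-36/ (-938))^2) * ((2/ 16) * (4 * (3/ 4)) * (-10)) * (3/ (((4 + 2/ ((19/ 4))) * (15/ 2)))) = -806949/ 12317816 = -0.07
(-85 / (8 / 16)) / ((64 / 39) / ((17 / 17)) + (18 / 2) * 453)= -6630 / 159067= -0.04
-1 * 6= -6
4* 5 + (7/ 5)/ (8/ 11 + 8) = 9677/ 480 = 20.16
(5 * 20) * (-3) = -300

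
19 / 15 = 1.27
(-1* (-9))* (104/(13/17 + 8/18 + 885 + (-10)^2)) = 71604/75445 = 0.95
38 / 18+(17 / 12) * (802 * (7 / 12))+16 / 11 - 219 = 39365 / 88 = 447.33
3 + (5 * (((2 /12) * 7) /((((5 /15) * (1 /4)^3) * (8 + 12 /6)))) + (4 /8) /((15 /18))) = 578 /5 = 115.60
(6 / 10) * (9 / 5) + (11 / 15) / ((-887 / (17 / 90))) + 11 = 14465009 / 1197450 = 12.08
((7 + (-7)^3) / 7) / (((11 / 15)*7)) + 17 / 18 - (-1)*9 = 823 / 1386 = 0.59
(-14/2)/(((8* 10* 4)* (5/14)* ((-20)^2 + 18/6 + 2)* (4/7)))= -343/1296000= -0.00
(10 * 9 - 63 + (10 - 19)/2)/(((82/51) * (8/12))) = 20.99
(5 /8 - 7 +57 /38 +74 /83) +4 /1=11 /664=0.02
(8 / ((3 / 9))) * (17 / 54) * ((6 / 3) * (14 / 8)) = 238 / 9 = 26.44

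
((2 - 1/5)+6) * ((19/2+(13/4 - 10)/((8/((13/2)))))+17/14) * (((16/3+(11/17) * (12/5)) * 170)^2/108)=1956696313/3780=517644.53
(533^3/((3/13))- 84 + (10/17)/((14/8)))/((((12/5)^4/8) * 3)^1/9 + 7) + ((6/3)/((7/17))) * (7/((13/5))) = 146403673939945/1870323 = 78277214.12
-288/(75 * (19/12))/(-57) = 384/9025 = 0.04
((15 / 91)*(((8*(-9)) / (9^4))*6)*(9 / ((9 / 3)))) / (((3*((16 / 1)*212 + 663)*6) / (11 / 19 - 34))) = 5080 / 340739217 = 0.00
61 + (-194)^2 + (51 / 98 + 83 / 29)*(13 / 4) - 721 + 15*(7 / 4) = 420766547 / 11368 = 37013.24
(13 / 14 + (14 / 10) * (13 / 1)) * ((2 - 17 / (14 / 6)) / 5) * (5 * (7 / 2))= -49543 / 140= -353.88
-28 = -28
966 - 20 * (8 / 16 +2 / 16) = 1907 / 2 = 953.50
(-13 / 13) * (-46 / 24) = 23 / 12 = 1.92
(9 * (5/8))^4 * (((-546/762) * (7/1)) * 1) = -2612098125/520192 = -5021.41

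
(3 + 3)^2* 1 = 36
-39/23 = -1.70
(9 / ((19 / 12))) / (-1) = -5.68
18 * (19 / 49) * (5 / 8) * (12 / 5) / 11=513 / 539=0.95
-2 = -2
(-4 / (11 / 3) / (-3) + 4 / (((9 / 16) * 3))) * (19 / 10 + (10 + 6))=72674 / 1485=48.94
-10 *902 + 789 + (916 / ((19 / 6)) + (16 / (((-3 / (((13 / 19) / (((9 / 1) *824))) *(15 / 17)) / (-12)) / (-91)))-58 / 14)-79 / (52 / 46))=-145613961029 / 18164874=-8016.24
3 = 3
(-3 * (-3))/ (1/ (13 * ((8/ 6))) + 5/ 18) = 4212/ 157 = 26.83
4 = 4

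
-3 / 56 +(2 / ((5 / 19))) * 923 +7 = 1966089 / 280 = 7021.75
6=6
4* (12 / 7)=48 / 7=6.86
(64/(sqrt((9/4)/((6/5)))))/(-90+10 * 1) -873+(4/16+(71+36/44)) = -35241/44 -8 * sqrt(30)/75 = -801.52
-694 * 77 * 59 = -3152842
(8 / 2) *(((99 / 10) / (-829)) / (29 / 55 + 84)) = -2178 / 3854021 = -0.00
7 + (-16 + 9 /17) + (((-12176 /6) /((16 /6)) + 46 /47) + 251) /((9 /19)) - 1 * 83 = -8385217 /7191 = -1166.07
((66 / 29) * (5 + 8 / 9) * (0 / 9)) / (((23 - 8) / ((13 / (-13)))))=0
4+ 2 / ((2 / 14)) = 18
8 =8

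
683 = 683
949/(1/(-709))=-672841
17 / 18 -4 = -55 / 18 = -3.06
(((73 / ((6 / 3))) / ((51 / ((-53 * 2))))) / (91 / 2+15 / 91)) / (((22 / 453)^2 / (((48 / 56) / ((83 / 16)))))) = -165142353168 / 1418945341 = -116.38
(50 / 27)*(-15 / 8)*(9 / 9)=-125 / 36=-3.47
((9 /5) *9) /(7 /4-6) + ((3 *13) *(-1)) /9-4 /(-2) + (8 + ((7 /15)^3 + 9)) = 628631 /57375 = 10.96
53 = 53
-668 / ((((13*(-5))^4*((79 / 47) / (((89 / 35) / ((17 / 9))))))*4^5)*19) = -6287049 / 4081229807200000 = -0.00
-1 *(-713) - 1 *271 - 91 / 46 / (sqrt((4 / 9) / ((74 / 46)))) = 442 - 273 *sqrt(851) / 2116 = 438.24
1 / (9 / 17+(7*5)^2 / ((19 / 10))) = 323 / 208421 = 0.00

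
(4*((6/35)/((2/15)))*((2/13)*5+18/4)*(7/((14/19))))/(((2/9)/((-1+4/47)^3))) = -16763494401/18895786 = -887.16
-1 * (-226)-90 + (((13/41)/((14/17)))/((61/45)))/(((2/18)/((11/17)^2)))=81589433/595238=137.07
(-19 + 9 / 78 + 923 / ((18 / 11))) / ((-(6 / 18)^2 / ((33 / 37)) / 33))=-69461865 / 481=-144411.36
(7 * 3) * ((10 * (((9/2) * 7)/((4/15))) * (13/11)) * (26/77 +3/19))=133599375/9196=14527.99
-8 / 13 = -0.62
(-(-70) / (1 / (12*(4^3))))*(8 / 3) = 143360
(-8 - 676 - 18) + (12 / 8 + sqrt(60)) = -1401 / 2 + 2* sqrt(15) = -692.75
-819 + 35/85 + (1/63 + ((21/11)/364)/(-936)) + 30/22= -52065715045/63711648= -817.21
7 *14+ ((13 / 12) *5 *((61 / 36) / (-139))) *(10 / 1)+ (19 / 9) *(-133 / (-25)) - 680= -428914753 / 750600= -571.43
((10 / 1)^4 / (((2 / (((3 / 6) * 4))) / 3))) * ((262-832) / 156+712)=276255000 / 13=21250384.62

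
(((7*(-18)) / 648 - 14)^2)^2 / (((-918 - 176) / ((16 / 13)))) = -68184176641 / 1492968672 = -45.67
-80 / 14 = -40 / 7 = -5.71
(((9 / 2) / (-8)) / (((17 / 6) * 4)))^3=-19683 / 160989184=-0.00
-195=-195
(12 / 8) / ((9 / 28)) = 14 / 3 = 4.67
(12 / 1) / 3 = 4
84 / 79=1.06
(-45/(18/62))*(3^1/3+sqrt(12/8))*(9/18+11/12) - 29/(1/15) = -7855/12 - 2635*sqrt(6)/24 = -923.52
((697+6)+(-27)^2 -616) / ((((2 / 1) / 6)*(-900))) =-68 / 25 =-2.72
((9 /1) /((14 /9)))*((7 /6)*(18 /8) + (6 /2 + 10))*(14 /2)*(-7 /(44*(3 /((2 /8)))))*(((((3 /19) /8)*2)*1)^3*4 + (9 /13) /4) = -5841871875 /4017508352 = -1.45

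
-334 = -334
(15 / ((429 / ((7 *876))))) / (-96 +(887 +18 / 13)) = 30660 / 113311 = 0.27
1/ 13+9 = 118/ 13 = 9.08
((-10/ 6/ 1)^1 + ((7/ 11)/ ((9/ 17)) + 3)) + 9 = 1142/ 99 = 11.54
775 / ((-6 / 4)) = -1550 / 3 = -516.67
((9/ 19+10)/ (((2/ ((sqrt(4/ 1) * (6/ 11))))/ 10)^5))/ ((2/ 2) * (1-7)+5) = -154742400000/ 3059969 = -50569.92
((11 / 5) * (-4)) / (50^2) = -11 / 3125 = -0.00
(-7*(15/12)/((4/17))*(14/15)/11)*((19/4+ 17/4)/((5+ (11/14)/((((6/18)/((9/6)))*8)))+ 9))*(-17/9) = 396508/106755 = 3.71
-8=-8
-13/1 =-13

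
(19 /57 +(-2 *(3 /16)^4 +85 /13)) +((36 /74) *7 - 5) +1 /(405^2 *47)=5.27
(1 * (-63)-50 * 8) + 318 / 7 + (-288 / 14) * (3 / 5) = -15047 / 35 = -429.91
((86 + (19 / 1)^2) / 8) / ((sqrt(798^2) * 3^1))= 149 / 6384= 0.02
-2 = -2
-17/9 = -1.89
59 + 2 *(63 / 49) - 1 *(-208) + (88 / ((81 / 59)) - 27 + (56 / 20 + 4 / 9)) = 878608 / 2835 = 309.91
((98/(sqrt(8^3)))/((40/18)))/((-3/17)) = -2499 *sqrt(2)/320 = -11.04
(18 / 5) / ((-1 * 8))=-9 / 20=-0.45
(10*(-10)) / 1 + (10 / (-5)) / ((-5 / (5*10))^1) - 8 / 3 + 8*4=-152 / 3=-50.67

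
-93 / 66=-31 / 22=-1.41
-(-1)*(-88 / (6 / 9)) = -132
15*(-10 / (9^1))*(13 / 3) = -72.22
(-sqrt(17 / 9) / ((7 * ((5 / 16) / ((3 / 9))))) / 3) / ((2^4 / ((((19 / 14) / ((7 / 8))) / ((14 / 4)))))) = -152 * sqrt(17) / 324135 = -0.00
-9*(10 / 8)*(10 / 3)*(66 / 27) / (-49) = 275 / 147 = 1.87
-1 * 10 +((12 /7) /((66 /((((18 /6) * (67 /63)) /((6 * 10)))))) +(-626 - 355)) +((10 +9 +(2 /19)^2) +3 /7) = -17014047503 /17512110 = -971.56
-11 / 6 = -1.83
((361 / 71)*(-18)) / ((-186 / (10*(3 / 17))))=32490 / 37417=0.87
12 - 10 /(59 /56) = 148 /59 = 2.51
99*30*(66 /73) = 196020 /73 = 2685.21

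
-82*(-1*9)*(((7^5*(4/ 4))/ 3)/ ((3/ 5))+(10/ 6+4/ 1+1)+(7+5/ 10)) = 6901325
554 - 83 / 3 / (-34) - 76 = 48839 / 102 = 478.81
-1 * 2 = -2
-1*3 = -3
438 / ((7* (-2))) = -219 / 7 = -31.29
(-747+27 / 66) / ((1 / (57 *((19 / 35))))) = -23101.66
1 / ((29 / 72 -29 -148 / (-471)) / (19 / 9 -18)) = 179608 / 319711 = 0.56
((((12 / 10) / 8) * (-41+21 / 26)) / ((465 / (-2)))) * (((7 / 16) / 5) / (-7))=-209 / 644800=-0.00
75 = 75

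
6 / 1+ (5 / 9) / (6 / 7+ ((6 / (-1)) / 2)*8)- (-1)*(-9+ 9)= 8713 / 1458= 5.98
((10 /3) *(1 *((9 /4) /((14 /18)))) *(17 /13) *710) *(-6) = -4888350 /91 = -53718.13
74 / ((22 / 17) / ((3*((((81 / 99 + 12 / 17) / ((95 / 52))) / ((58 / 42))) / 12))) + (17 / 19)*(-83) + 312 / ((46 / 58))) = 26484822 / 117283787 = 0.23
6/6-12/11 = -1/11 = -0.09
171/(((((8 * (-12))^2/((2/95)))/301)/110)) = 3311/256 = 12.93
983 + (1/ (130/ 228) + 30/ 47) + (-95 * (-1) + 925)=6126473/ 3055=2005.39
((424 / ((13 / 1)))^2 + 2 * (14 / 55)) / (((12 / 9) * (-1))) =-7419309 / 9295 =-798.20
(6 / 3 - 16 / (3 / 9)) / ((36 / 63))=-161 / 2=-80.50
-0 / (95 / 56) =0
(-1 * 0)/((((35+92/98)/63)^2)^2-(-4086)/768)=0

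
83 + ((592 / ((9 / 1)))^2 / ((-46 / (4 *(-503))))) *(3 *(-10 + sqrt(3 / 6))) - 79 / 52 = -183332096503 / 32292 + 176283392 *sqrt(2) / 621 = -5275869.37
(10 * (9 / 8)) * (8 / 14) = 45 / 7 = 6.43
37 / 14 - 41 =-38.36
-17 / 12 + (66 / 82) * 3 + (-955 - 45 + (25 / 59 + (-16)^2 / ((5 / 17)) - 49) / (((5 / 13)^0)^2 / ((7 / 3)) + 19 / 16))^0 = 983 / 492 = 2.00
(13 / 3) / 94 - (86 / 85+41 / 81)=-952559 / 647190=-1.47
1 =1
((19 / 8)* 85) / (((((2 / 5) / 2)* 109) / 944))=8741.74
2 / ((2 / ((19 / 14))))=19 / 14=1.36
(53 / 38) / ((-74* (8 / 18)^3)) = -38637 / 179968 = -0.21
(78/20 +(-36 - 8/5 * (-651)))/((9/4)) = 1346/3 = 448.67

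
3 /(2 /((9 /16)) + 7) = 27 /95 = 0.28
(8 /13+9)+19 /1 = 28.62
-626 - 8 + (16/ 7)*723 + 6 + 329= 9475/ 7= 1353.57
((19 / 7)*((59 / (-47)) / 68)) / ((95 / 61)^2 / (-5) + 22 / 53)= 0.72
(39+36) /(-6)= -25 /2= -12.50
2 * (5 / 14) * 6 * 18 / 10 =7.71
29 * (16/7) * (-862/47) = -399968/329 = -1215.71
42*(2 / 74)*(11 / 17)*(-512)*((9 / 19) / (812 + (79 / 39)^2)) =-3238050816 / 14834692643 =-0.22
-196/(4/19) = -931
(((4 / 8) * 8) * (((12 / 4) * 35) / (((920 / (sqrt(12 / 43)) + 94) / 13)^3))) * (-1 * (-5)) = 0.00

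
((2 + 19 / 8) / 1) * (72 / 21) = 15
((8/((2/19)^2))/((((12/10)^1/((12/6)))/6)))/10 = 722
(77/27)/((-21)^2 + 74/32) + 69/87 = 4440481/5553819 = 0.80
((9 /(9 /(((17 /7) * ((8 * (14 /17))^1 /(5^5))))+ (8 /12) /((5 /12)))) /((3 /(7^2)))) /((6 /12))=23520 /140753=0.17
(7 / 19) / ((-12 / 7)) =-49 / 228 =-0.21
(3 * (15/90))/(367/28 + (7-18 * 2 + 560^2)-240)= 14/8773635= 0.00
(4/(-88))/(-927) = 1/20394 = 0.00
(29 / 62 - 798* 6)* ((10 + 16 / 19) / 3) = -30573181 / 1767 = -17302.31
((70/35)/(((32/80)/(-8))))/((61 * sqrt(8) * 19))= -10 * sqrt(2)/1159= -0.01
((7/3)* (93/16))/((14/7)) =217/32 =6.78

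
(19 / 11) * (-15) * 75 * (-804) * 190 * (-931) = -3039943095000 / 11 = -276358463181.82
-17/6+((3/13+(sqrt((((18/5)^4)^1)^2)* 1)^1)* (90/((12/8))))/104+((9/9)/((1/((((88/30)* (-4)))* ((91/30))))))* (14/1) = -76824727/190125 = -404.07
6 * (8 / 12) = 4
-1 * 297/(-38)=297/38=7.82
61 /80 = 0.76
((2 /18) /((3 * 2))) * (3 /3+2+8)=0.20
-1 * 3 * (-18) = 54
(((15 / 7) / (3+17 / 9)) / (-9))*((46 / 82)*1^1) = -345 / 12628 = -0.03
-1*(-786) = 786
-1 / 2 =-0.50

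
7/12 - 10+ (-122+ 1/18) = -4729/36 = -131.36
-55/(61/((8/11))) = -40/61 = -0.66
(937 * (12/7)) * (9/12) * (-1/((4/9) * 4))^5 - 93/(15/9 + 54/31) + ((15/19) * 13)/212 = -222773255816379/2343077675008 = -95.08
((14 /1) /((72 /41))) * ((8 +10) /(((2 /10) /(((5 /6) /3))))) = 7175 /36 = 199.31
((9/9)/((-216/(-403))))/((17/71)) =28613/3672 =7.79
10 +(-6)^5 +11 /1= -7755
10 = 10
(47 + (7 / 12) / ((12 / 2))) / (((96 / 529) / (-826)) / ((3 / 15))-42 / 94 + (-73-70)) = -0.33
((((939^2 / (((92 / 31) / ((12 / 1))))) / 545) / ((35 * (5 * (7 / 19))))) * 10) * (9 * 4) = 112176072504 / 3071075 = 36526.65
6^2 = 36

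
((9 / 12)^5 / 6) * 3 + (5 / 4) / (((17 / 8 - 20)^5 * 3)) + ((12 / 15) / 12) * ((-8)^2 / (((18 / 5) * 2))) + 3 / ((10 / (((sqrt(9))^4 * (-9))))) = -3603943714925389333 / 16532704680560640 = -217.99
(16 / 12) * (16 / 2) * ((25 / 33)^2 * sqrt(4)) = 40000 / 3267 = 12.24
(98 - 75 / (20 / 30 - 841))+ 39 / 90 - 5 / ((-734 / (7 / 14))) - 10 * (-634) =357418158917 / 55512420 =6438.53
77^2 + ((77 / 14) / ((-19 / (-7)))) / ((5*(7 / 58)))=563574 / 95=5932.36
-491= -491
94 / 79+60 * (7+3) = 47494 / 79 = 601.19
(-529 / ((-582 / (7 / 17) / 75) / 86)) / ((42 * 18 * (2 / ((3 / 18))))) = 568675 / 2137104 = 0.27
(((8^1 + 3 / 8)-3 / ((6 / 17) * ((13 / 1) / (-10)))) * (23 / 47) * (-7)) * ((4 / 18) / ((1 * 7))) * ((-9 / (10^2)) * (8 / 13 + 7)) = 75141 / 67600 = 1.11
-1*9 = -9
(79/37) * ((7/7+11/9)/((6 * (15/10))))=0.53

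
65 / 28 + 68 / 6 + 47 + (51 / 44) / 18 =37403 / 616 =60.72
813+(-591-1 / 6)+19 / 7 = 9431 / 42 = 224.55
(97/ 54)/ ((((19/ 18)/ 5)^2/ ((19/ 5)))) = 153.16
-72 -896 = -968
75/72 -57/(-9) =59/8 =7.38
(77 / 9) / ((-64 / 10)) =-385 / 288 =-1.34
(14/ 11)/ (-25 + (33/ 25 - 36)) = -175/ 8206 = -0.02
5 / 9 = 0.56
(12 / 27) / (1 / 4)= 16 / 9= 1.78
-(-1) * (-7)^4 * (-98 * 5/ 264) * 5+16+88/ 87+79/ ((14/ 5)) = -198618935/ 8932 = -22236.78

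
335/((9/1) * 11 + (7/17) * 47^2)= 5695/17146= 0.33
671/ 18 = 37.28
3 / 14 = 0.21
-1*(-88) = 88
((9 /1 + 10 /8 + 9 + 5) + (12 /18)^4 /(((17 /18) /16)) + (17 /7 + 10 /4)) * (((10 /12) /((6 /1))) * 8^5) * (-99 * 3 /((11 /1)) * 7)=-1426810880 /51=-27976683.92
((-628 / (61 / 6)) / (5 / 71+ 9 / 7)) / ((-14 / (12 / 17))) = 802584 / 349469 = 2.30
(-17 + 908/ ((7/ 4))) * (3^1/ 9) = 1171/ 7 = 167.29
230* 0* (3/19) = 0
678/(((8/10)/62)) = 52545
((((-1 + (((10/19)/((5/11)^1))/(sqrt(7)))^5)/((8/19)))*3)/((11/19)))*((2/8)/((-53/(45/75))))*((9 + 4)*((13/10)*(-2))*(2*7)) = -3843567/233200 + 44537922*sqrt(7)/445320575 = -16.22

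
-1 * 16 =-16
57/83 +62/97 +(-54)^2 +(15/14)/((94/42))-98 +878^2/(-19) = -542854172393/14379086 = -37753.04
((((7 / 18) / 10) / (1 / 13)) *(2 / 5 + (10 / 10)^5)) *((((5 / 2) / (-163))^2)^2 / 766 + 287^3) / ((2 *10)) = 43427320884576632406767 / 51909927256896000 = 836589.90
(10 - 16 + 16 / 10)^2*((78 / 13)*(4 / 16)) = 726 / 25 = 29.04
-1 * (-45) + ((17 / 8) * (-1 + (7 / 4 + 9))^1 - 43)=727 / 32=22.72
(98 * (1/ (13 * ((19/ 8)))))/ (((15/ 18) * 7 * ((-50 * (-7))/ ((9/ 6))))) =72/ 30875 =0.00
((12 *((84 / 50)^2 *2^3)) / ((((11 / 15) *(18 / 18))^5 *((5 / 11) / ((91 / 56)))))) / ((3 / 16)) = 356638464 / 14641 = 24358.89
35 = 35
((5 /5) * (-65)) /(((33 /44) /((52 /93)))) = -13520 /279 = -48.46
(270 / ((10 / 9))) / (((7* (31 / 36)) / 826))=33298.84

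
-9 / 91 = -0.10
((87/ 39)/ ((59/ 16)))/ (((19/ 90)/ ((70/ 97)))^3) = 116021808000000/ 4801438490069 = 24.16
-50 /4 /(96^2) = -25 /18432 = -0.00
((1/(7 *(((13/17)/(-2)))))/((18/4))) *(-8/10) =0.07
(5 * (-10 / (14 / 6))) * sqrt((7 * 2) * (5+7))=-300 * sqrt(42) / 7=-277.75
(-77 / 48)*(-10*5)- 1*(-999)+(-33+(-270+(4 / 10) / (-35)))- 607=710627 / 4200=169.20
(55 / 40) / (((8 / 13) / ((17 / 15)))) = 2431 / 960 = 2.53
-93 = -93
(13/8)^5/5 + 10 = 12.27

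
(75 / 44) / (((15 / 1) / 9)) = 45 / 44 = 1.02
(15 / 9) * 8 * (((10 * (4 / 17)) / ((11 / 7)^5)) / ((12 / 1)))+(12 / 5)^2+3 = 5564405857 / 616020075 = 9.03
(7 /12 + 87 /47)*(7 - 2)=6865 /564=12.17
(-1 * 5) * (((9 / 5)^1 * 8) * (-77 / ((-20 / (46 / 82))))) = -31878 / 205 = -155.50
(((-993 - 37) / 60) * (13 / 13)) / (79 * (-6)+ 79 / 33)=1133 / 31126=0.04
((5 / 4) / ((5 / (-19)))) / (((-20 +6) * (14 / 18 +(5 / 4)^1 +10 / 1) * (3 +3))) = 57 / 12124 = 0.00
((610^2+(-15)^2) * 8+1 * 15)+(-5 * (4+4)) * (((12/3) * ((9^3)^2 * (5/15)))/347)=1005235885/347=2896933.39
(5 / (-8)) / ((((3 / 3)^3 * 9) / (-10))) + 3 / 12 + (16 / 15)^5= 3531527 / 1518750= 2.33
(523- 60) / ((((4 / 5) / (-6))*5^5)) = -1389 / 1250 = -1.11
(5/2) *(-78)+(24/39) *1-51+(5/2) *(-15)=-282.88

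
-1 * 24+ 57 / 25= -543 / 25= -21.72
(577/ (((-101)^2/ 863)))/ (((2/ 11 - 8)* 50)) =-0.12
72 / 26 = 36 / 13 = 2.77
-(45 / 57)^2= -225 / 361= -0.62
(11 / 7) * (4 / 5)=44 / 35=1.26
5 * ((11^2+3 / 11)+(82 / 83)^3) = 611.19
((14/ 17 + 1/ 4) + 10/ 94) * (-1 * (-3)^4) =-305451/ 3196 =-95.57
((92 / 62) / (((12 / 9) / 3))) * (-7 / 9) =-161 / 62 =-2.60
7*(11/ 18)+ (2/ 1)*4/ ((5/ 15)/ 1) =509/ 18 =28.28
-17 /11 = -1.55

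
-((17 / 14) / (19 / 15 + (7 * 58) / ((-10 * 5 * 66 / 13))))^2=-21855625 / 1640961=-13.32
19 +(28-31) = 16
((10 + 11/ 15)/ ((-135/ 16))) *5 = -2576/ 405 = -6.36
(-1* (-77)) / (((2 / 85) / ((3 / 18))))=6545 / 12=545.42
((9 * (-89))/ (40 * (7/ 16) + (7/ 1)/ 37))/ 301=-59274/ 394009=-0.15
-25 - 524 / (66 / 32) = -9209 / 33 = -279.06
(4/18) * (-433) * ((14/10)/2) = -3031/45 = -67.36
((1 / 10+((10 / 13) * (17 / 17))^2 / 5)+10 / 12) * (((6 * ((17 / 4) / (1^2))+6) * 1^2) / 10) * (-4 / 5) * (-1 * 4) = 223944 / 21125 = 10.60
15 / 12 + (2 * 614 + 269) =5993 / 4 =1498.25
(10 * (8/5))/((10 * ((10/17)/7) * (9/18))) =952/25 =38.08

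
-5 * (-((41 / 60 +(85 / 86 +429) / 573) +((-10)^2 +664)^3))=219752158874843 / 98556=2229718727.17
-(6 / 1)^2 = -36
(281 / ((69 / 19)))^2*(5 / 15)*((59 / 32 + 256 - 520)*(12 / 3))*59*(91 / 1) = -1283877063002261 / 114264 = -11236059152.51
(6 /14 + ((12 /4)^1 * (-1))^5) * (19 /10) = -16131 /35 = -460.89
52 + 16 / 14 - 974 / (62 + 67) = 41170 / 903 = 45.59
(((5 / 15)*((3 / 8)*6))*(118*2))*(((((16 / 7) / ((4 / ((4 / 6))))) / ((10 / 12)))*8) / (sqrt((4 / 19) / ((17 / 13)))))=11328*sqrt(4199) / 455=1613.30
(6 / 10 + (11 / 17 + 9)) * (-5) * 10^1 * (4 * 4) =-139360 / 17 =-8197.65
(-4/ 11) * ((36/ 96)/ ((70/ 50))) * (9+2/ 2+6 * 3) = -30/ 11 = -2.73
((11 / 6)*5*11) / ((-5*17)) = -1.19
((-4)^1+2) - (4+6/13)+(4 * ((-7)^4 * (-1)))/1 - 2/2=-124949/13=-9611.46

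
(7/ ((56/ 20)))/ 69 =5/ 138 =0.04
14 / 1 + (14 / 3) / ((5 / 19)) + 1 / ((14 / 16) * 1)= 3452 / 105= 32.88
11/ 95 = 0.12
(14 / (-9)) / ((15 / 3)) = -14 / 45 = -0.31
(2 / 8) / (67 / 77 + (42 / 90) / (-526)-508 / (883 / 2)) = -268224495 / 301892254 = -0.89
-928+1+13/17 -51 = -16613/17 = -977.24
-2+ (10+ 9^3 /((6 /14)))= 1709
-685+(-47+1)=-731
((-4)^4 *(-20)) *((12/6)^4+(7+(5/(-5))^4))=-122880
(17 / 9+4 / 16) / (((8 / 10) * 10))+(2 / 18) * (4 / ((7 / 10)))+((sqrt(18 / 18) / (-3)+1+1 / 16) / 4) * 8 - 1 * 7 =-9353 / 2016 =-4.64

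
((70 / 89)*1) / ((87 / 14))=980 / 7743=0.13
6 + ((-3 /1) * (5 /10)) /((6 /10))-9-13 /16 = -101 /16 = -6.31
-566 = -566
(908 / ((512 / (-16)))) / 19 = -227 / 152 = -1.49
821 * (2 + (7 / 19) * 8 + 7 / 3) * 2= 681430 / 57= 11954.91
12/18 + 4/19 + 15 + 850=49355/57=865.88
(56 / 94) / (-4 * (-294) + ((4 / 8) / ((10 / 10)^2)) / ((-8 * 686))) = 307328 / 606665425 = 0.00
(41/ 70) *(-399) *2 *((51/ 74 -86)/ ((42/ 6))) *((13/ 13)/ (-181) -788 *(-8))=35909599.50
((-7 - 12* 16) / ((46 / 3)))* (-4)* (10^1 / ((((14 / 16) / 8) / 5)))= 3820800 / 161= 23731.68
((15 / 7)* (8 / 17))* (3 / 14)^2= 270 / 5831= 0.05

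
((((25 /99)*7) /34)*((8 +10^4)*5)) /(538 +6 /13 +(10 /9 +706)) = 14230125 /6812971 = 2.09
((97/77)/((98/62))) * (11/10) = 3007/3430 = 0.88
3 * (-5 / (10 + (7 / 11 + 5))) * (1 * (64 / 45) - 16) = 1804 / 129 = 13.98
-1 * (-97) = 97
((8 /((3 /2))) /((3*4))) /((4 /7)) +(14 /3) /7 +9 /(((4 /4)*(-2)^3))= 23 /72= 0.32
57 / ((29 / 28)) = 55.03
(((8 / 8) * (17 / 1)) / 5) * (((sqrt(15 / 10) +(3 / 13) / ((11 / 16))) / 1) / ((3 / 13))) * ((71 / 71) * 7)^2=13328 / 55 +10829 * sqrt(6) / 30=1126.51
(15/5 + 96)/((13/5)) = 495/13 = 38.08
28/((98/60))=120/7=17.14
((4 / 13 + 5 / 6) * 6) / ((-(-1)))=89 / 13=6.85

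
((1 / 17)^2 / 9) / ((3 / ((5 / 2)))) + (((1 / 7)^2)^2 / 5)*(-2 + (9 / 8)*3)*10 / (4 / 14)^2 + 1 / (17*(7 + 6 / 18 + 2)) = 0.02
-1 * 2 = -2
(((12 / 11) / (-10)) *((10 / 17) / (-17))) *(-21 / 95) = -252 / 302005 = -0.00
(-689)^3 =-327082769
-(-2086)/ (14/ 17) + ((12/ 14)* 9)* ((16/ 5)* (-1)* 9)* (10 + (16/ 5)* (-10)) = 259727/ 35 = 7420.77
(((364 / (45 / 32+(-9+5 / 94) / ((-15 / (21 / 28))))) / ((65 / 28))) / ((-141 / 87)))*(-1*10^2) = 5219.54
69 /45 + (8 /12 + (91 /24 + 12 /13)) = 10787 /1560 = 6.91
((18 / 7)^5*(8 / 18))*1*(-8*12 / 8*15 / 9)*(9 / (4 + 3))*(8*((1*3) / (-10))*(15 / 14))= 2720977920 / 823543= 3303.99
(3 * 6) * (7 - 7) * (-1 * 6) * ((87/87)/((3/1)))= 0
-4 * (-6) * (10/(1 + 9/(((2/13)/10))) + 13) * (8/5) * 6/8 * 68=37346688/1465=25492.62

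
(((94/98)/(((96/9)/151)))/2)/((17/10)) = 106455/26656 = 3.99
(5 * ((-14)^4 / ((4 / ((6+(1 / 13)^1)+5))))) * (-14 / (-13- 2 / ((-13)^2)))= 572309.30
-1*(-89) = 89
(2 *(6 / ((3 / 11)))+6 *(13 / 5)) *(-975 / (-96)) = 9685 / 16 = 605.31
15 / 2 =7.50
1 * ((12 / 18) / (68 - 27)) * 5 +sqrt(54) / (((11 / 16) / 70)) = 10 / 123 +3360 * sqrt(6) / 11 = 748.29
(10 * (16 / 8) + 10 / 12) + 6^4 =7901 / 6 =1316.83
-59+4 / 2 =-57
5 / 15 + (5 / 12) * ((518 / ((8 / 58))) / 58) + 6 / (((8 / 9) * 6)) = 455 / 16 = 28.44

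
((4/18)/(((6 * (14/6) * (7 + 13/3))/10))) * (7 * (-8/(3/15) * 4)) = -800/51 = -15.69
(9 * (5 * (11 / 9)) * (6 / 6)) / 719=0.08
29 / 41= 0.71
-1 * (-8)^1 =8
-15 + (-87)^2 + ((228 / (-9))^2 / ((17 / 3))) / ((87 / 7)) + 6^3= 34515922 / 4437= 7779.11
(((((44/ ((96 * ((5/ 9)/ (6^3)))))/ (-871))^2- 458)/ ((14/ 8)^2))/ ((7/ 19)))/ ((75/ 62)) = -163707047684512/ 487900993125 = -335.53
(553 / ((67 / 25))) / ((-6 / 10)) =-69125 / 201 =-343.91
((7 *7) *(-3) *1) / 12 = -49 / 4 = -12.25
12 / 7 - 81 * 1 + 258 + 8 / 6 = 3781 / 21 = 180.05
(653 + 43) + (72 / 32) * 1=2793 / 4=698.25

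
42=42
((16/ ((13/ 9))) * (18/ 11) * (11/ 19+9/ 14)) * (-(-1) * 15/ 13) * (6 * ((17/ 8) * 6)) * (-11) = -37179000/ 1729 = -21503.18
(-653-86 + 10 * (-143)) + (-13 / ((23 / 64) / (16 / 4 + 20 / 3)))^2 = 146715.14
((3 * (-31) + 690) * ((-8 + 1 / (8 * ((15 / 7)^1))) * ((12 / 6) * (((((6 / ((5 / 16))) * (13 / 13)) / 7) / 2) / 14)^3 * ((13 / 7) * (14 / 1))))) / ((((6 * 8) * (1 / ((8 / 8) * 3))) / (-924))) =140587596864 / 10504375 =13383.72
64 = 64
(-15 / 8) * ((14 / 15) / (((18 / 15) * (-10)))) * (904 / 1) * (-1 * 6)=-791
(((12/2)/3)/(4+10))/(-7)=-1/49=-0.02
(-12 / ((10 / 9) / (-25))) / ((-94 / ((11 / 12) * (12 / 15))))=-99 / 47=-2.11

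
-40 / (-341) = 40 / 341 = 0.12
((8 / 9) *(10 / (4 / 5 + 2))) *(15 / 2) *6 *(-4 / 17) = -4000 / 119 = -33.61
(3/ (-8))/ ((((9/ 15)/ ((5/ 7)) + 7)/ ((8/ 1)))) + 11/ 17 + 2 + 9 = 37533/ 3332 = 11.26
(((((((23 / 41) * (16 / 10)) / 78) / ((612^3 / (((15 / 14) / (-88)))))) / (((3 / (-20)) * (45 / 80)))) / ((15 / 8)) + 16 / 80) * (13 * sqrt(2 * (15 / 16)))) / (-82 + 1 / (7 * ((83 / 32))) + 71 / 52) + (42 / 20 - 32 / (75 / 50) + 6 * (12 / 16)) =-221 / 15 - 12846910253568313 * sqrt(30) / 1592612449331902515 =-14.78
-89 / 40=-2.22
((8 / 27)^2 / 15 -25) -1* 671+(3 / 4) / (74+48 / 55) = -125361580237 / 180121320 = -695.98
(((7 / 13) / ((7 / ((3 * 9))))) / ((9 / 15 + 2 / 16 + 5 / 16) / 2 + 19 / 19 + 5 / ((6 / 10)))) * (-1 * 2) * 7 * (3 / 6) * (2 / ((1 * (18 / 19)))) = -191520 / 61477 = -3.12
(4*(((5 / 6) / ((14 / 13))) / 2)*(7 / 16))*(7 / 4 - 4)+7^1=701 / 128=5.48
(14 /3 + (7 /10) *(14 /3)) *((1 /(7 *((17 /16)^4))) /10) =32768 /368475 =0.09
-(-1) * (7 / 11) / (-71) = -0.01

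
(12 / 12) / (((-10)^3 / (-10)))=1 / 100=0.01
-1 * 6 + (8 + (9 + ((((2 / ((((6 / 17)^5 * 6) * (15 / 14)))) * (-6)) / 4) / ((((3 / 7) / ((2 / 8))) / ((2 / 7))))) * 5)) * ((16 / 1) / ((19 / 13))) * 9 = -98384867 / 18468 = -5327.32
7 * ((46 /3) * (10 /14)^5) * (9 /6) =71875 /2401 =29.94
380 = 380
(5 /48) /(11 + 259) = 1 /2592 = 0.00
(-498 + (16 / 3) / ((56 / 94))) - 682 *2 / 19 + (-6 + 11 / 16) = -3614299 / 6384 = -566.15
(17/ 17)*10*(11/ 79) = 110/ 79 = 1.39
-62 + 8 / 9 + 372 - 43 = 2411 / 9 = 267.89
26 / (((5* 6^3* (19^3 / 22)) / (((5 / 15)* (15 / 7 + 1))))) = 1573 / 19445265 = 0.00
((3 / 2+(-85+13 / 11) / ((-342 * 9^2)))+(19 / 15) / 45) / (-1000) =-11664559 / 7618050000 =-0.00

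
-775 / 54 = -14.35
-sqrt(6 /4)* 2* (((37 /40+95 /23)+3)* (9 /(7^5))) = -0.01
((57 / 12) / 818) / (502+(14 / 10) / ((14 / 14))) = 95 / 8235624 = 0.00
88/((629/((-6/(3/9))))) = -1584/629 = -2.52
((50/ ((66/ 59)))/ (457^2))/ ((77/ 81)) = 39825/ 176895103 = 0.00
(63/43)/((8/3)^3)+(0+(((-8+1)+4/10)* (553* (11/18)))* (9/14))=-157829703/110080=-1433.77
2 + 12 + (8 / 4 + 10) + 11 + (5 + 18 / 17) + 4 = 800 / 17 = 47.06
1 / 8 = 0.12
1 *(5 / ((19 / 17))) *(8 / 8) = 85 / 19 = 4.47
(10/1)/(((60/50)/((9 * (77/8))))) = 721.88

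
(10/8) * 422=1055/2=527.50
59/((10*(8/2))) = 59/40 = 1.48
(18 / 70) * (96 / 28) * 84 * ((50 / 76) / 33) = 2160 / 1463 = 1.48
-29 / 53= -0.55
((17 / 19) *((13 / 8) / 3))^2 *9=48841 / 23104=2.11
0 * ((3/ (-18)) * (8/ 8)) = 0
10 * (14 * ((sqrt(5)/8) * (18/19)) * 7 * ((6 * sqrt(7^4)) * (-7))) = -4537890 * sqrt(5)/19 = -534054.24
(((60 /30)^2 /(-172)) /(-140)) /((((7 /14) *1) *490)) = 0.00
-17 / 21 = -0.81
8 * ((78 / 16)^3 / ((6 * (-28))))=-19773 / 3584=-5.52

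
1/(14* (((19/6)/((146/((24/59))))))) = 4307/532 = 8.10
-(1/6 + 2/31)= -0.23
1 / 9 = 0.11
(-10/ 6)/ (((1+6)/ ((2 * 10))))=-4.76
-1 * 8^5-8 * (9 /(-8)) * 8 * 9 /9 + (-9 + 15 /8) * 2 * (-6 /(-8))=-523307 /16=-32706.69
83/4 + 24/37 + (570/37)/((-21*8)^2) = 3724487/174048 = 21.40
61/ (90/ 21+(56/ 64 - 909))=-3416/ 50615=-0.07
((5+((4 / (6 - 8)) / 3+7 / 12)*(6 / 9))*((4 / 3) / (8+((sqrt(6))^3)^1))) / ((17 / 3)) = 0.05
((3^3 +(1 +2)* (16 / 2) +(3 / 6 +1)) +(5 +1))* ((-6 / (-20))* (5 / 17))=351 / 68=5.16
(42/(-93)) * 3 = -42/31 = -1.35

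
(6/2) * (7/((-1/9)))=-189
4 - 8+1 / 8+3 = -7 / 8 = -0.88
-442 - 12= -454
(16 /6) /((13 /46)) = 368 /39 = 9.44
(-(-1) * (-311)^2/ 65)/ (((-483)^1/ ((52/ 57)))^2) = 20117968/ 3789779805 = 0.01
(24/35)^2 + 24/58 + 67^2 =4489.88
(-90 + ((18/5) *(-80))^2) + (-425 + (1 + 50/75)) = 247292/3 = 82430.67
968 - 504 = 464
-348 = -348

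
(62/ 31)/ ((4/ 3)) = 3/ 2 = 1.50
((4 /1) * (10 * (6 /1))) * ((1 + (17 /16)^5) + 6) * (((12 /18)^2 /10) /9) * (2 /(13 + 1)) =973321 /688128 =1.41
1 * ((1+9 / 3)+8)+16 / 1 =28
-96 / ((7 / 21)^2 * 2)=-432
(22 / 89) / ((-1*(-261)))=22 / 23229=0.00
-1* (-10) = 10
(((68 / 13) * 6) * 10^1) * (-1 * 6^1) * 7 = -171360 / 13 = -13181.54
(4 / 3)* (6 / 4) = 2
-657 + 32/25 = -16393/25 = -655.72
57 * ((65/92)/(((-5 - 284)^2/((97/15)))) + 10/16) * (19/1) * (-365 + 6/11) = -41705760848483/169046504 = -246711.76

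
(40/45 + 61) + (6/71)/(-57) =751375/12141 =61.89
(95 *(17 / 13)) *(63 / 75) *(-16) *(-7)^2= -5317872 / 65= -81813.42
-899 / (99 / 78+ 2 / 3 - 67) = 2418 / 175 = 13.82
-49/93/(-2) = 49/186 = 0.26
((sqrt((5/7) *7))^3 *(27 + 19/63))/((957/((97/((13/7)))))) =834200 *sqrt(5)/111969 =16.66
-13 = -13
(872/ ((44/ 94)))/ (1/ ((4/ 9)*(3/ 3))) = 81968/ 99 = 827.96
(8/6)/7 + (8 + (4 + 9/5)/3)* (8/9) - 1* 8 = 964/945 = 1.02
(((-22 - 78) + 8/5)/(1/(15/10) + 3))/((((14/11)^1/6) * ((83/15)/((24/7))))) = -318816/4067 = -78.39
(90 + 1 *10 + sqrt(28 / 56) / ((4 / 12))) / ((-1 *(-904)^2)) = -25 / 204304-3 *sqrt(2) / 1634432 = -0.00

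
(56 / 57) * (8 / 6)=224 / 171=1.31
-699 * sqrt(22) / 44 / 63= -233 * sqrt(22) / 924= -1.18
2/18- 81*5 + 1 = -3635/9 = -403.89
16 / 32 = 0.50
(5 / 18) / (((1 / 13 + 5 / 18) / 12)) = 9.40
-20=-20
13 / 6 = 2.17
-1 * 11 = -11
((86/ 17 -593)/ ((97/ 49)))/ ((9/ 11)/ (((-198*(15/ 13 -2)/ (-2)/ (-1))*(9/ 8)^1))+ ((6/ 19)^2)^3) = -276007605325427745/ 8989793685352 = -30702.33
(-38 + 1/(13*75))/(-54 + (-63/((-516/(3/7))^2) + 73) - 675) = 7672403312/132453493575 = 0.06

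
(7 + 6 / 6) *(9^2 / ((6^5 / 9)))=0.75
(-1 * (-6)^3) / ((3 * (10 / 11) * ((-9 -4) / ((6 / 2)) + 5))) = 594 / 5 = 118.80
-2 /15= -0.13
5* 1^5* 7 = 35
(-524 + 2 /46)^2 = 145226601 /529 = 274530.44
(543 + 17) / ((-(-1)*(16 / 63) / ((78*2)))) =343980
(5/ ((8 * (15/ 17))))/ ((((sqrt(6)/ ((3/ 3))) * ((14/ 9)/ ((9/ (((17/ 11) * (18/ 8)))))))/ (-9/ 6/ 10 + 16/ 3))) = 3421 * sqrt(6)/ 3360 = 2.49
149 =149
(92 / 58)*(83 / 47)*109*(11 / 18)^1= 2288891 / 12267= 186.59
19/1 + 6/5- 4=81/5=16.20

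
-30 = -30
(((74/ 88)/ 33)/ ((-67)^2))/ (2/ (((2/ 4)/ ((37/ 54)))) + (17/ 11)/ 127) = 42291/ 20509468892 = 0.00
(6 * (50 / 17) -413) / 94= -143 / 34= -4.21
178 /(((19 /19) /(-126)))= -22428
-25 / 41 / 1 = -25 / 41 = -0.61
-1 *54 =-54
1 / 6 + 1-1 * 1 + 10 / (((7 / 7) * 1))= 10.17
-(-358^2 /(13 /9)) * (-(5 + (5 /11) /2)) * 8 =-530598960 /143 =-3710482.24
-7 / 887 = -0.01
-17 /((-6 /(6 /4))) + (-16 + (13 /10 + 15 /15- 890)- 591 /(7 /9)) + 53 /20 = -57983 /35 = -1656.66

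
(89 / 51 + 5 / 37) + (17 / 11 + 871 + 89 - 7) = 19852528 / 20757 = 956.43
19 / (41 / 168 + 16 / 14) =3192 / 233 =13.70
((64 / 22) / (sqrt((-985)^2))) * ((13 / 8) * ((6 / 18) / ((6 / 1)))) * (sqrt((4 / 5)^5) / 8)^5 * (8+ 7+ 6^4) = 11634688 * sqrt(5) / 39678955078125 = 0.00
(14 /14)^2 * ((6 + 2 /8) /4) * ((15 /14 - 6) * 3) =-5175 /224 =-23.10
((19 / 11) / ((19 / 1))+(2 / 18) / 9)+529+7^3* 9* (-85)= -233322514 / 891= -261865.90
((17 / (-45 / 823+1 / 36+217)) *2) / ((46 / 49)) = 24680124 / 147855017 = 0.17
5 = 5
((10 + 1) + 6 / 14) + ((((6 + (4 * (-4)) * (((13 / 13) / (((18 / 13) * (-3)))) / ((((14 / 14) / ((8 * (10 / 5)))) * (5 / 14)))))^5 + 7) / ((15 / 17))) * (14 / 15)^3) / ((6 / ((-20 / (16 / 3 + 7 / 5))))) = -5316022680597642747630483872 / 64196785716328125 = -82808237535.26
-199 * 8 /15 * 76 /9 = -120992 /135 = -896.24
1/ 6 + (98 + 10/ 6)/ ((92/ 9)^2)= 1237/ 1104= 1.12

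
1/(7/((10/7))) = 10/49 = 0.20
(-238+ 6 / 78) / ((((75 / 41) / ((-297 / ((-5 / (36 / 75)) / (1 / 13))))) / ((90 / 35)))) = -2711769192 / 3696875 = -733.53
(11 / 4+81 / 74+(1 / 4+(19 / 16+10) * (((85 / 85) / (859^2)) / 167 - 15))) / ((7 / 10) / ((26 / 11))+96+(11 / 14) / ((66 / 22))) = -4075616811747390 / 2403730039279693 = -1.70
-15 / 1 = -15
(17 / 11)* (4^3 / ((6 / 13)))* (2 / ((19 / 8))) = 113152 / 627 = 180.47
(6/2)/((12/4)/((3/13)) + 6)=3/19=0.16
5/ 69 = 0.07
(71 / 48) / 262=71 / 12576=0.01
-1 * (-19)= 19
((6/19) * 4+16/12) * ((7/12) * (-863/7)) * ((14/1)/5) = -447034/855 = -522.85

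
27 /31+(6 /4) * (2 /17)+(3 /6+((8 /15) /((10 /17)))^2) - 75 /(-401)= 2.56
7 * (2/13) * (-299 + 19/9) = -37408/117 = -319.73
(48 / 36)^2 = 16 / 9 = 1.78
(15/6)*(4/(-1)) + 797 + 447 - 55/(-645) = 1234.09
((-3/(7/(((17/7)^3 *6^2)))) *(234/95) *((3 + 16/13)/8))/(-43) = 13132449/1961617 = 6.69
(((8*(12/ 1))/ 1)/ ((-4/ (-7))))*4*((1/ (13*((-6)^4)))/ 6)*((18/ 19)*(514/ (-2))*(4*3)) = -19.42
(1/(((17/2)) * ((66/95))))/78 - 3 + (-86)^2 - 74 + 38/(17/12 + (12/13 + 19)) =1066421239537/145670382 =7320.78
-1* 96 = -96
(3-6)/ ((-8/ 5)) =15/ 8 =1.88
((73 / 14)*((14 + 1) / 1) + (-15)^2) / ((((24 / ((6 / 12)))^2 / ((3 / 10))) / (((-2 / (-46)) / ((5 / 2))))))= 283 / 412160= 0.00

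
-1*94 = -94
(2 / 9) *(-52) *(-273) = 9464 / 3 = 3154.67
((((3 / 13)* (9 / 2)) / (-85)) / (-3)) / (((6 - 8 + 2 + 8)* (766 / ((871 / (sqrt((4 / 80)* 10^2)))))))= 603* sqrt(5) / 5208800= 0.00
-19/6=-3.17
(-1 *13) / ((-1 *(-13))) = -1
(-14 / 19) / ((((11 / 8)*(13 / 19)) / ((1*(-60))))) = 6720 / 143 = 46.99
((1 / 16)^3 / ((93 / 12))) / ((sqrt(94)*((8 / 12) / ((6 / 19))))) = 9*sqrt(94) / 56694784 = 0.00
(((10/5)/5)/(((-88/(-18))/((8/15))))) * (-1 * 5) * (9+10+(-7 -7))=-1.09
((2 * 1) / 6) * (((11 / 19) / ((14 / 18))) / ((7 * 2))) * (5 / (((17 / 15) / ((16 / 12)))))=1650 / 15827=0.10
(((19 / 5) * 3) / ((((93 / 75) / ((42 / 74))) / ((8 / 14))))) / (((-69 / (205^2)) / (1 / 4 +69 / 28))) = -910261500 / 184667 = -4929.21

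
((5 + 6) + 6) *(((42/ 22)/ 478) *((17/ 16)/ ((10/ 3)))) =0.02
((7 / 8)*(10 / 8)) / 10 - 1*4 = -249 / 64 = -3.89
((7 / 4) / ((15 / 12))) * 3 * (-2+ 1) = -21 / 5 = -4.20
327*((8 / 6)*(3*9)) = 11772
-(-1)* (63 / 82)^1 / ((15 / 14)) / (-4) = -147 / 820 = -0.18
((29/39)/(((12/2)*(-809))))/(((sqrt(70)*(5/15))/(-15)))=29*sqrt(70)/294476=0.00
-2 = -2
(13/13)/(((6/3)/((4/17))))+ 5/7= 99/119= 0.83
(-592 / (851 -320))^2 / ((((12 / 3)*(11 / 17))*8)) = 186184 / 3101571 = 0.06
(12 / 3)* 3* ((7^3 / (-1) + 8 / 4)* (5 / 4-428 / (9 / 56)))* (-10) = -326770070 / 3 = -108923356.67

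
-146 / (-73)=2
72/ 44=18/ 11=1.64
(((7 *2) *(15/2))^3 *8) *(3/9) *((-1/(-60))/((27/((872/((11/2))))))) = 29909600/99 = 302117.17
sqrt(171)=3* sqrt(19)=13.08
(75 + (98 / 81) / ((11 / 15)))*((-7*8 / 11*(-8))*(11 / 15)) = 2039744 / 891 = 2289.27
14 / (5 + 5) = 7 / 5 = 1.40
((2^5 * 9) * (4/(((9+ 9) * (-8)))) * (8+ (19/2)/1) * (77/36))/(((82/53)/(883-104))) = -2713865/18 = -150770.28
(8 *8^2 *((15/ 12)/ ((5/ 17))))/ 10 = 1088/ 5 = 217.60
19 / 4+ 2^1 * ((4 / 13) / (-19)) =4661 / 988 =4.72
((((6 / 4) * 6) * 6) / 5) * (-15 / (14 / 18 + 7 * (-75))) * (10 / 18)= 0.17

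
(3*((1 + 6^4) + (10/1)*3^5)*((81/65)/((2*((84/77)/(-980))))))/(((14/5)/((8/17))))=-1051823.48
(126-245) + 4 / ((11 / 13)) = -114.27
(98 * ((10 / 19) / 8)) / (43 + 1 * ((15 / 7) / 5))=1715 / 11552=0.15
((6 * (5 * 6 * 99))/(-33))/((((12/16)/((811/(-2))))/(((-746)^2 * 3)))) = 487441234080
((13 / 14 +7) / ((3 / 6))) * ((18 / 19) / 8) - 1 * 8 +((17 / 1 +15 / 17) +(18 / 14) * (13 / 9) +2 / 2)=132199 / 9044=14.62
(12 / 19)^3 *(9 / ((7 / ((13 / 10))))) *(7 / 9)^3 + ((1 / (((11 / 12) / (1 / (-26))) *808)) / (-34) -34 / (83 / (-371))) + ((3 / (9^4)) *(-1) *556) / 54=50239449273001435063 / 330154914549465720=152.17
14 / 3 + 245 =749 / 3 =249.67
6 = 6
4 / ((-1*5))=-4 / 5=-0.80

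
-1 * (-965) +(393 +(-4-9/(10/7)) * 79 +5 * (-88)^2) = 392643/10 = 39264.30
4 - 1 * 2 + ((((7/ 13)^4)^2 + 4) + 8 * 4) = 38.01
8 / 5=1.60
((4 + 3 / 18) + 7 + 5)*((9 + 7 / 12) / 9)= 11155 / 648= 17.21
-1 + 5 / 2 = 3 / 2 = 1.50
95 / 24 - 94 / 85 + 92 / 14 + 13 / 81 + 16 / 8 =11.58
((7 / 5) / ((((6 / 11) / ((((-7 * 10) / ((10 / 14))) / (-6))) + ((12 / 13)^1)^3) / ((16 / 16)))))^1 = 8289281 / 4854690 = 1.71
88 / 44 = 2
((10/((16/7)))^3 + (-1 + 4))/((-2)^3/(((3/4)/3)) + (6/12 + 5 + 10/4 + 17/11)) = -488521/126464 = -3.86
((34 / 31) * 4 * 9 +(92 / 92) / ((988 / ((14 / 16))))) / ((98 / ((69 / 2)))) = 667555197 / 48024704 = 13.90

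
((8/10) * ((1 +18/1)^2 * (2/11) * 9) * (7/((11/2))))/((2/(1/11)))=181944/6655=27.34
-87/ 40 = -2.18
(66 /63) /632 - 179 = -1187833 /6636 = -179.00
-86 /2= -43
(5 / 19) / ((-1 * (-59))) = 5 / 1121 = 0.00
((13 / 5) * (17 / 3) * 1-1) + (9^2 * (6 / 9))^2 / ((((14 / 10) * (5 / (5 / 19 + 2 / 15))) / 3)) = 1015922 / 1995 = 509.23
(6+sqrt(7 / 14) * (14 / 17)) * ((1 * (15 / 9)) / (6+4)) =7 * sqrt(2) / 102+1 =1.10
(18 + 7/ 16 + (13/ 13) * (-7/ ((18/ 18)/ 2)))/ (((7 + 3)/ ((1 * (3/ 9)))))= 71/ 480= 0.15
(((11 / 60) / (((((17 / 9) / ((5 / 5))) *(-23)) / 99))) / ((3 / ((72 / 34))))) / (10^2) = -9801 / 3323500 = -0.00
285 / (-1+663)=285 / 662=0.43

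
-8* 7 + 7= -49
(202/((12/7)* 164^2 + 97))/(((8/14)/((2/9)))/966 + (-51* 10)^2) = 1593578/94808203263993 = 0.00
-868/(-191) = 868/191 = 4.54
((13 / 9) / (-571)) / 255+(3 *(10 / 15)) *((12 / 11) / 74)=0.03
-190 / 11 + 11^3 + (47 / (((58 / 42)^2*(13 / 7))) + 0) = 159588762 / 120263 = 1327.00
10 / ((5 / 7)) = 14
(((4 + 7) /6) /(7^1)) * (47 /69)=517 /2898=0.18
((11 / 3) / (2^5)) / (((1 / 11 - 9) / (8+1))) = -363 / 3136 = -0.12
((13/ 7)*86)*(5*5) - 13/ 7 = 3991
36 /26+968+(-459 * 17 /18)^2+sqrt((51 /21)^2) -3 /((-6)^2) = 188893.98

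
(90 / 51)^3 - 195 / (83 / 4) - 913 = -373893367 / 407779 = -916.90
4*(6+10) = 64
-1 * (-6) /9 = 2 /3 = 0.67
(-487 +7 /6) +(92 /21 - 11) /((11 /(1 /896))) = -100555979 /206976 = -485.83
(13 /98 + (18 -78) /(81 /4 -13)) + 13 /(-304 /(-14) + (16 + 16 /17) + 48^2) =-3223658197 /396140696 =-8.14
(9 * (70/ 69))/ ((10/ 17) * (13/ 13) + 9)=3570/ 3749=0.95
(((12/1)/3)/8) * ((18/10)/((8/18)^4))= 59049/2560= 23.07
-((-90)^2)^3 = -531441000000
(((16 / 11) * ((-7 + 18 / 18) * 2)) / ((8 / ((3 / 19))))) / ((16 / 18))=-81 / 209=-0.39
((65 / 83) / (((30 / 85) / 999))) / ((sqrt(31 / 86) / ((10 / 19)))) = 1839825 * sqrt(2666) / 48887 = 1943.18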